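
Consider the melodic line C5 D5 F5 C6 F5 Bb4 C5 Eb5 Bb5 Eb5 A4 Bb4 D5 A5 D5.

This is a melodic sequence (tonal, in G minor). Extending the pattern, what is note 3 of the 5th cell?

Bb4

Grouping in 5s, the 3rd note of each cell is F5, Eb5, D5.
Each moves down a 2nd. Continuing: C5 → Bb4.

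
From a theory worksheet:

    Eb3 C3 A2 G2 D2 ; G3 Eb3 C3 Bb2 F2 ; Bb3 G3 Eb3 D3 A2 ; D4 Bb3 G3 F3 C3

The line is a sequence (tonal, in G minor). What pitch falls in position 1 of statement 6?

Grouping in 5s, the 1st note of each cell is Eb3, G3, Bb3, D4.
Extending up a 3rd: F4 → A4.

A4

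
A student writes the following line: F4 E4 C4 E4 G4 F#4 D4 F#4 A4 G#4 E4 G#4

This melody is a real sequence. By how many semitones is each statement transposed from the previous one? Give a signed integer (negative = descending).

Taking 4-note groups, the heads are F4, G4, A4: the pattern moves up a 2nd.
F4→G4 is 67 − 65 = 2 semitones.

2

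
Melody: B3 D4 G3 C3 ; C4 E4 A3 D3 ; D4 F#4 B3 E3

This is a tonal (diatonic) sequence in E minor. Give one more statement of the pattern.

E4 G4 C4 F#3

The 4-note cells begin on B3, C4, D4 — each up a 2nd from the last.
So cell 4 is E4 G4 C4 F#3.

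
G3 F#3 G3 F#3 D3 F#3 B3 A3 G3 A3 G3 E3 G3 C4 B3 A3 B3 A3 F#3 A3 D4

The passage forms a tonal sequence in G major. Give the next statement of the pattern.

C4 B3 C4 B3 G3 B3 E4

The 7-note cells begin on G3, A3, B3 — each up a 2nd from the last.
From C4 the diatonic shape gives C4 B3 C4 B3 G3 B3 E4.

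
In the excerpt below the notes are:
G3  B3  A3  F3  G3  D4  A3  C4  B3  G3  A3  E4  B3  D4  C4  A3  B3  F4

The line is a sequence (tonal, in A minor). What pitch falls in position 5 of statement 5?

D4

The unit is 6 notes. Position-5 pitches of the 3 shown cells: G3, A3, B3.
Each moves up a 2nd. Continuing: C4 → D4.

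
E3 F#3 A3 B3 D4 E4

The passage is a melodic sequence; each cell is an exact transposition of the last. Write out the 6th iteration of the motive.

Unit = 2 notes; the statements start on E3, A3, D4, moving up a 4th each time.
Carrying on: G4 → C5 → F5.
Statement 6 starts on F5 and keeps the same exact contour: F5 G5.

F5 G5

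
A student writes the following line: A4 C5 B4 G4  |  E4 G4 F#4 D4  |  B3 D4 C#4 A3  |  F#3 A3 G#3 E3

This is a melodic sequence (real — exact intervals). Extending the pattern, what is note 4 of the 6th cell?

Grouping in 4s, the 4th note of each cell is G4, D4, A3, E3.
Each moves down a 4th. Continuing: B2 → F#2.

F#2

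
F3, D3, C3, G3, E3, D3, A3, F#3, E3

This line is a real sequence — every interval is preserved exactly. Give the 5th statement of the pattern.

With a 3-note motive the entries are F3, G3, A3, each up a 2nd from the previous.
Continuing the starts: B3 → C#4.
From C#4 the exact shape gives C#4 A#3 G#3.

C#4 A#3 G#3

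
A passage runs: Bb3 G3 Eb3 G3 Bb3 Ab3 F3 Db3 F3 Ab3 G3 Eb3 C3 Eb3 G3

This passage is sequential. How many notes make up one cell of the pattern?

Try groups of 5 (3 cells in 15 notes):
Bb3 G3 Eb3 G3 Bb3 | Ab3 F3 Db3 F3 Ab3 | G3 Eb3 C3 Eb3 G3
Every group is a transposition down a 2nd of the one before; no shorter unit works.

5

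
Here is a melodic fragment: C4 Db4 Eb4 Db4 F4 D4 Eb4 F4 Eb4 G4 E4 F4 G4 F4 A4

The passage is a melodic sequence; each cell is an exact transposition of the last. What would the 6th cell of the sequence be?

Unit = 5 notes; the statements start on C4, D4, E4, moving up a 2nd each time.
Carrying on: F#4 → G#4 → A#4.
So cell 6 is A#4 B4 C#5 B4 D#5.

A#4 B4 C#5 B4 D#5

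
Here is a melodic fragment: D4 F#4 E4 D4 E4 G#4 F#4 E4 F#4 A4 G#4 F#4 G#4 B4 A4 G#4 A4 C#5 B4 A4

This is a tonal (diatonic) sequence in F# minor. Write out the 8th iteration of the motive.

The 4-note cells begin on D4, E4, F#4, G#4, A4 — each up a 2nd from the last.
Continuing the starts: B4 → C#5 → D5.
Statement 8 starts on D5 and keeps the same diatonic contour: D5 F#5 E5 D5.

D5 F#5 E5 D5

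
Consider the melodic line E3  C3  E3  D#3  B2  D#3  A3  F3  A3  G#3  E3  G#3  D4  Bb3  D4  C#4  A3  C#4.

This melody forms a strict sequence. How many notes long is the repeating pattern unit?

18 notes total. Splitting into 3 groups of 6:
E3 C3 E3 D#3 B2 D#3 | A3 F3 A3 G#3 E3 G#3 | D4 Bb3 D4 C#4 A3 C#4
Every group is a transposition up a 4th of the one before; no shorter unit works.

6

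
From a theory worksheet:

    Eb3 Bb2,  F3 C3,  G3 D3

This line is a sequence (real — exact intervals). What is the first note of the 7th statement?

D#4

Unit = 2 notes; the statements start on Eb3, F3, G3, moving up a 2nd each time.
Continuing: A3 → B3 → C#4 → D#4. Statement 7 starts on D#4.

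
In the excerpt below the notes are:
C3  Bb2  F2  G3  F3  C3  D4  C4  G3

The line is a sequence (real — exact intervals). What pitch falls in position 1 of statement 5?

With 3-note cells, note 1 of each statement runs C3, G3, D4.
Extending up a 5th: A4 → E5.

E5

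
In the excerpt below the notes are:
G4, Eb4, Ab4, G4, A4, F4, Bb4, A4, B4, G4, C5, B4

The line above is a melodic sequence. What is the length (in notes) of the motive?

4

12 notes total. Splitting into 3 groups of 4:
G4 Eb4 Ab4 G4 | A4 F4 Bb4 A4 | B4 G4 C5 B4
That's a consistent up a 2nd shift per cell, and no other grouping gives one.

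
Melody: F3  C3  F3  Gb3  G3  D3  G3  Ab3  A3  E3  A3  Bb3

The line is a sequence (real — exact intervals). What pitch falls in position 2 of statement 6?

A#3

With 4-note cells, note 2 of each statement runs C3, D3, E3.
Each moves up a 2nd. Continuing: F#3 → G#3 → A#3.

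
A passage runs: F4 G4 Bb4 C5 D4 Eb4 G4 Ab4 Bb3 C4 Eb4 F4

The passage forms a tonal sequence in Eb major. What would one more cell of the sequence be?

Unit = 4 notes; the statements start on F4, D4, Bb3, moving down a 3rd each time.
So cell 4 is G3 Ab3 C4 D4.

G3 Ab3 C4 D4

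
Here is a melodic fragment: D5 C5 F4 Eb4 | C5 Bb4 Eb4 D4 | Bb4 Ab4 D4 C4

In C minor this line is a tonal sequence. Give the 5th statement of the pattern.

G4 F4 Bb3 Ab3

The 4-note cells begin on D5, C5, Bb4 — each down a 2nd from the last.
Continuing the starts: Ab4 → G4.
Statement 5 starts on G4 and keeps the same diatonic contour: G4 F4 Bb3 Ab3.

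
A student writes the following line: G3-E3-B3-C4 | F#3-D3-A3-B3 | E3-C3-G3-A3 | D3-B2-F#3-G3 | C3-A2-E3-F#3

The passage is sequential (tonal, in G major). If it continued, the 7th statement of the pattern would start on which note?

The 4-note cells begin on G3, F#3, E3, D3, C3 — each down a 2nd from the last.
Extending the heads down a 2nd: B2 → A2.

A2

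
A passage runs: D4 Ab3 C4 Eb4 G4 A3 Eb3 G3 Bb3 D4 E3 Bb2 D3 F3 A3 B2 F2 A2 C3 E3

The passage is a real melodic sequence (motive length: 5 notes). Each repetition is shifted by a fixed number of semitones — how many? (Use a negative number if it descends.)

With a 5-note motive the entries are D4, A3, E3, B2, each down a 4th from the previous.
Counting half-steps from D4 to A3: -5.

-5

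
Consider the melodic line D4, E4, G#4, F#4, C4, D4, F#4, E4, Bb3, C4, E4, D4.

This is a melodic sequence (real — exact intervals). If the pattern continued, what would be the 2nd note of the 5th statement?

Ab3

Grouping in 4s, the 2nd note of each cell is E4, D4, C4.
Each moves down a 2nd. Continuing: Bb3 → Ab3.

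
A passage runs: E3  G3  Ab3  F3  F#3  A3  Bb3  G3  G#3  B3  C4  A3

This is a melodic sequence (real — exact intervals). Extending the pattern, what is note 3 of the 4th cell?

D4

The unit is 4 notes. Position-3 pitches of the 3 shown cells: Ab3, Bb3, C4.
One more up a 2nd gives D4.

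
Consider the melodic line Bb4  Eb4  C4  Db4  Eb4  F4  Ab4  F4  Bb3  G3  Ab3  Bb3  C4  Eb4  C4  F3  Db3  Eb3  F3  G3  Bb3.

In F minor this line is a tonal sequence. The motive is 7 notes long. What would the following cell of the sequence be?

G3 C3 Ab2 Bb2 C3 Db3 F3

Unit = 7 notes; the statements start on Bb4, F4, C4, moving down a 4th each time.
Statement 4 starts on G3 and keeps the same diatonic contour: G3 C3 Ab2 Bb2 C3 Db3 F3.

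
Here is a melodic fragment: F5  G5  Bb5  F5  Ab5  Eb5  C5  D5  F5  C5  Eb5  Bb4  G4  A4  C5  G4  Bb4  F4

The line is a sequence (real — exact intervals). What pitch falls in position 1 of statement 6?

With 6-note cells, note 1 of each statement runs F5, C5, G4.
Extending down a 4th: D4 → A3 → E3.

E3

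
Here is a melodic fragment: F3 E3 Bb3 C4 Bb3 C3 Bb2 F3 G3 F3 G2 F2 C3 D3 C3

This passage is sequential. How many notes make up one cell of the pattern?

5

Try groups of 5 (3 cells in 15 notes):
F3 E3 Bb3 C4 Bb3 | C3 Bb2 F3 G3 F3 | G2 F2 C3 D3 C3
That's a consistent down a 4th shift per cell, and no other grouping gives one.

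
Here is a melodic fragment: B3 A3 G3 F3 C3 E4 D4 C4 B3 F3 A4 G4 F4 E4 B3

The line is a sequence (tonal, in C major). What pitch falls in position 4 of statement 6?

G5

The unit is 5 notes. Position-4 pitches of the 3 shown cells: F3, B3, E4.
Extending up a 4th: A4 → D5 → G5.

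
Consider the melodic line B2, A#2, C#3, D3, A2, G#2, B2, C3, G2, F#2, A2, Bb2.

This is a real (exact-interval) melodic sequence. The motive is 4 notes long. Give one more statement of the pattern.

F2 E2 G2 Ab2

The 4-note cells begin on B2, A2, G2 — each down a 2nd from the last.
From F2 the exact shape gives F2 E2 G2 Ab2.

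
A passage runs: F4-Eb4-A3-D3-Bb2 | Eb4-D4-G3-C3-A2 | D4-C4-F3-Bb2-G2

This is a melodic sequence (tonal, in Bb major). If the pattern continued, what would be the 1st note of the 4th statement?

With 5-note cells, note 1 of each statement runs F4, Eb4, D4.
From D4, down a 2nd gives C4.

C4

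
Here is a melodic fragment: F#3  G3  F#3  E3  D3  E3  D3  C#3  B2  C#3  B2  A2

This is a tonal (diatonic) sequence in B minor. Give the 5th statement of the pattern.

E2 F#2 E2 D2

Unit = 4 notes; the statements start on F#3, D3, B2, moving down a 3rd each time.
Continuing the starts: G2 → E2.
So cell 5 is E2 F#2 E2 D2.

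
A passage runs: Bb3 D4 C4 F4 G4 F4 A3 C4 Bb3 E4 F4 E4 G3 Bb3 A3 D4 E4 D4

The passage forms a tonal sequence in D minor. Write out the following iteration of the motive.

F3 A3 G3 C4 D4 C4

Taking 6-note groups, the heads are Bb3, A3, G3: the pattern moves down a 2nd.
So cell 4 is F3 A3 G3 C4 D4 C4.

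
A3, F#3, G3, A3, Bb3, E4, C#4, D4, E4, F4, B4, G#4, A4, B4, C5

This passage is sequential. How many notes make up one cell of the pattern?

Try groups of 5 (3 cells in 15 notes):
A3 F#3 G3 A3 Bb3 | E4 C#4 D4 E4 F4 | B4 G#4 A4 B4 C5
Every group is a transposition up a 5th of the one before; no shorter unit works.

5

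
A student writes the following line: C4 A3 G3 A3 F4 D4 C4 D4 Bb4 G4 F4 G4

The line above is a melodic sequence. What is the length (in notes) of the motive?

Try groups of 4 (3 cells in 12 notes):
C4 A3 G3 A3 | F4 D4 C4 D4 | Bb4 G4 F4 G4
Every group is a transposition up a 4th of the one before; no shorter unit works.

4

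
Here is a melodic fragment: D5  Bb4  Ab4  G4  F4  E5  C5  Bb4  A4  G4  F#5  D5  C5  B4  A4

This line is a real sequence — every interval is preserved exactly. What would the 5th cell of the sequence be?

A#5 F#5 E5 D#5 C#5

Unit = 5 notes; the statements start on D5, E5, F#5, moving up a 2nd each time.
Continuing the starts: G#5 → A#5.
From A#5 the exact shape gives A#5 F#5 E5 D#5 C#5.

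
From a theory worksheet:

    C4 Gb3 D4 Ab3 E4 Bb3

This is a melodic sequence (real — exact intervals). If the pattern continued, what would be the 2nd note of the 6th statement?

E4

Grouping in 2s, the 2nd note of each cell is Gb3, Ab3, Bb3.
Extending up a 2nd: C4 → D4 → E4.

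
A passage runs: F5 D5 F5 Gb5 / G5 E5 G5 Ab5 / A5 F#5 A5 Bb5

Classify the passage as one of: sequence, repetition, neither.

sequence

Each 4-note cell is the previous one transposed up a 2nd.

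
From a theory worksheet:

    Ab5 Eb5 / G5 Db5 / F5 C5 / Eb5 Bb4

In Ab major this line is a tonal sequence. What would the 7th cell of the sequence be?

Unit = 2 notes; the statements start on Ab5, G5, F5, Eb5, moving down a 2nd each time.
Carrying on: Db5 → C5 → Bb4.
From Bb4 the diatonic shape gives Bb4 F4.

Bb4 F4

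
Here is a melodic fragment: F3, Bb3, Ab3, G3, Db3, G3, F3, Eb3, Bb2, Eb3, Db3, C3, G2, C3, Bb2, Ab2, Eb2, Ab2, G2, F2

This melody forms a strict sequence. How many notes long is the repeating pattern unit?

20 notes total. Splitting into 5 groups of 4:
F3 Bb3 Ab3 G3 | Db3 G3 F3 Eb3 | Bb2 Eb3 Db3 C3 | G2 C3 Bb2 Ab2 | Eb2 Ab2 G2 F2
Every group is a transposition down a 3rd of the one before; no shorter unit works.

4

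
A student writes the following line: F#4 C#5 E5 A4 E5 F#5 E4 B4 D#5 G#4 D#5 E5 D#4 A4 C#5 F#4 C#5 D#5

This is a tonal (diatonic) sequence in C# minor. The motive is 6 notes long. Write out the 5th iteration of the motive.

B3 F#4 A4 D#4 A4 B4

The 6-note cells begin on F#4, E4, D#4 — each down a 2nd from the last.
Extending down a 2nd: C#4 → B3.
So cell 5 is B3 F#4 A4 D#4 A4 B4.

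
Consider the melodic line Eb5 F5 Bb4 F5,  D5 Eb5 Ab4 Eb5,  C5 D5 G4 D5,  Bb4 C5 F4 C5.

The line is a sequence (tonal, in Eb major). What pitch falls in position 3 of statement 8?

With 4-note cells, note 3 of each statement runs Bb4, Ab4, G4, F4.
Extending down a 2nd: Eb4 → D4 → C4 → Bb3.

Bb3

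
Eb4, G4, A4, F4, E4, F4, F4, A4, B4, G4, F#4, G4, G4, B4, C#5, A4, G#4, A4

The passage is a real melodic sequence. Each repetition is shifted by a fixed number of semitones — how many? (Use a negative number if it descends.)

With a 6-note motive the entries are Eb4, F4, G4, each up a 2nd from the previous.
Eb4→F4 is 65 − 63 = 2 semitones.

2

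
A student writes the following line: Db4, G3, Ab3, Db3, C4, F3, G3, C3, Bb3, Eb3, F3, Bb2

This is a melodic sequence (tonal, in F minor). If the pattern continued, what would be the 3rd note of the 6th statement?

C3

With 4-note cells, note 3 of each statement runs Ab3, G3, F3.
Each moves down a 2nd. Continuing: Eb3 → Db3 → C3.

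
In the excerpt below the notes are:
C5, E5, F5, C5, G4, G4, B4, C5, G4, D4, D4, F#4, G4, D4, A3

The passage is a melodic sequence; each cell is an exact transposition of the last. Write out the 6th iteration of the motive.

Taking 5-note groups, the heads are C5, G4, D4: the pattern moves down a 4th.
Extending down a 4th: A3 → E3 → B2.
So cell 6 is B2 D#3 E3 B2 F#2.

B2 D#3 E3 B2 F#2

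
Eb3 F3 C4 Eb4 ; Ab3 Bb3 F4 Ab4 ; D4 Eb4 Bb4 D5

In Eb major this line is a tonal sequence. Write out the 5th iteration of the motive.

Unit = 4 notes; the statements start on Eb3, Ab3, D4, moving up a 4th each time.
Extending up a 4th: G4 → C5.
From C5 the diatonic shape gives C5 D5 Ab5 C6.

C5 D5 Ab5 C6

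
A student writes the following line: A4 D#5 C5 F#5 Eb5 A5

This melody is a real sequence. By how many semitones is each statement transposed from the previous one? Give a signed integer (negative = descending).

3

With a 2-note motive the entries are A4, C5, Eb5, each up a 3rd from the previous.
A4→C5 is 72 − 69 = 3 semitones.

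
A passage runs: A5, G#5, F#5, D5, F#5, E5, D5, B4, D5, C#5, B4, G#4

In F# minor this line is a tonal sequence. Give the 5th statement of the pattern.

With a 4-note motive the entries are A5, F#5, D5, each down a 3rd from the previous.
Carrying on: B4 → G#4.
From G#4 the diatonic shape gives G#4 F#4 E4 C#4.

G#4 F#4 E4 C#4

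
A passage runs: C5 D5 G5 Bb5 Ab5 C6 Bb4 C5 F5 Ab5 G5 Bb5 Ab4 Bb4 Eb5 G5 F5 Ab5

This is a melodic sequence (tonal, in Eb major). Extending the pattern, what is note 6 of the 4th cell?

The unit is 6 notes. Position-6 pitches of the 3 shown cells: C6, Bb5, Ab5.
One more down a 2nd gives G5.

G5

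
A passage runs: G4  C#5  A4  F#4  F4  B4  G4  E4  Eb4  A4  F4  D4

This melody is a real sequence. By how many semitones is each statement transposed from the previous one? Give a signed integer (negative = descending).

-2

Taking 4-note groups, the heads are G4, F4, Eb4: the pattern moves down a 2nd.
G4 to F4 spans -2 semitones.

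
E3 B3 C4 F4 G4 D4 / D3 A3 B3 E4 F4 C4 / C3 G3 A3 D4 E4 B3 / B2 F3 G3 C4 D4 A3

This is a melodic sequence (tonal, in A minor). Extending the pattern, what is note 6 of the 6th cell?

With 6-note cells, note 6 of each statement runs D4, C4, B3, A3.
Each moves down a 2nd. Continuing: G3 → F3.

F3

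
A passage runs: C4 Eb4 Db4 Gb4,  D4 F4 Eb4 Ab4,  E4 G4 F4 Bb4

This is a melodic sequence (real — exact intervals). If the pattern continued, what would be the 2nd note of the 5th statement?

B4

The unit is 4 notes. Position-2 pitches of the 3 shown cells: Eb4, F4, G4.
Each moves up a 2nd. Continuing: A4 → B4.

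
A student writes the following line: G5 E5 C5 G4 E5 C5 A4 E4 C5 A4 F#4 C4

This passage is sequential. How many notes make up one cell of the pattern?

4

12 notes total. Splitting into 3 groups of 4:
G5 E5 C5 G4 | E5 C5 A4 E4 | C5 A4 F#4 C4
Every group is a transposition down a 3rd of the one before; no shorter unit works.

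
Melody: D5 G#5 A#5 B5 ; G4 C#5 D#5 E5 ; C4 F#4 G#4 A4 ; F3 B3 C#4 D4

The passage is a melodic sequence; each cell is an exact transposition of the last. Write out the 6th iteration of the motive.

Taking 4-note groups, the heads are D5, G4, C4, F3: the pattern moves down a 5th.
Continuing the starts: Bb2 → Eb2.
Statement 6 starts on Eb2 and keeps the same exact contour: Eb2 A2 B2 C3.

Eb2 A2 B2 C3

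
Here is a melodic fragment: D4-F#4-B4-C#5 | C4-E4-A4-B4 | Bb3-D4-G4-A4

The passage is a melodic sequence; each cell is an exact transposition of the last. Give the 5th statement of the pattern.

Gb3 Bb3 Eb4 F4

Unit = 4 notes; the statements start on D4, C4, Bb3, moving down a 2nd each time.
Continuing the starts: Ab3 → Gb3.
From Gb3 the exact shape gives Gb3 Bb3 Eb4 F4.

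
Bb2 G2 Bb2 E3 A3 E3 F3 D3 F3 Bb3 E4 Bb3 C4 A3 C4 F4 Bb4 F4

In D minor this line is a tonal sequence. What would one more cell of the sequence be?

G4 E4 G4 C5 F5 C5

Unit = 6 notes; the statements start on Bb2, F3, C4, moving up a 5th each time.
From G4 the diatonic shape gives G4 E4 G4 C5 F5 C5.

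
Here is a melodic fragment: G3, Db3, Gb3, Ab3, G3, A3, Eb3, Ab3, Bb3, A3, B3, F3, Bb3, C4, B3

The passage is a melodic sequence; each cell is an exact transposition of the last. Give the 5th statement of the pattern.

D#4 A3 D4 E4 D#4

Taking 5-note groups, the heads are G3, A3, B3: the pattern moves up a 2nd.
Continuing the starts: C#4 → D#4.
Statement 5 starts on D#4 and keeps the same exact contour: D#4 A3 D4 E4 D#4.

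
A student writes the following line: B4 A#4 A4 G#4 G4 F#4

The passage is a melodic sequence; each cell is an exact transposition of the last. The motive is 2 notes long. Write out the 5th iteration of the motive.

Eb4 D4

The 2-note cells begin on B4, A4, G4 — each down a 2nd from the last.
Carrying on: F4 → Eb4.
So cell 5 is Eb4 D4.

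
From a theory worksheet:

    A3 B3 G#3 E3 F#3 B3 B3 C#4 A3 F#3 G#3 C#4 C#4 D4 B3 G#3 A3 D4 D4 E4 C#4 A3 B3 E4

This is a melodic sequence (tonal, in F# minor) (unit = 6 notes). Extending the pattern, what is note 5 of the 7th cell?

E4

The unit is 6 notes. Position-5 pitches of the 4 shown cells: F#3, G#3, A3, B3.
Each moves up a 2nd. Continuing: C#4 → D4 → E4.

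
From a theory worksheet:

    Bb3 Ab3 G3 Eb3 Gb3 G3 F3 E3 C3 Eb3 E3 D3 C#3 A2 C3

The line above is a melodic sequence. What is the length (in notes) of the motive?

5

Try groups of 5 (3 cells in 15 notes):
Bb3 Ab3 G3 Eb3 Gb3 | G3 F3 E3 C3 Eb3 | E3 D3 C#3 A2 C3
Every group is a transposition down a 3rd of the one before; no shorter unit works.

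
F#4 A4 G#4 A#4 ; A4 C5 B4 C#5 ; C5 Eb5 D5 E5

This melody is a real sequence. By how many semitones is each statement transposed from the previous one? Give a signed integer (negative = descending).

3

The 4-note cells begin on F#4, A4, C5 — each up a 3rd from the last.
Counting half-steps from F#4 to A4: 3.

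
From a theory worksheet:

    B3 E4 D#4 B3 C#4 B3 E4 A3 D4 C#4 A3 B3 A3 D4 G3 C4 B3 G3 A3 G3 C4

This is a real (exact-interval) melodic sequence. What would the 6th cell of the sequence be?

Taking 7-note groups, the heads are B3, A3, G3: the pattern moves down a 2nd.
Extending down a 2nd: F3 → Eb3 → Db3.
So cell 6 is Db3 Gb3 F3 Db3 Eb3 Db3 Gb3.

Db3 Gb3 F3 Db3 Eb3 Db3 Gb3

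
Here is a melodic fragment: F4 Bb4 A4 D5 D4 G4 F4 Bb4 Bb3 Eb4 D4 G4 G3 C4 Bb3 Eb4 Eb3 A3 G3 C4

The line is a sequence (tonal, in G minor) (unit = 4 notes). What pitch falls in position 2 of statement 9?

The unit is 4 notes. Position-2 pitches of the 5 shown cells: Bb4, G4, Eb4, C4, A3.
Carrying that down a 3rd forward: F3 → D3 → Bb2 → G2.

G2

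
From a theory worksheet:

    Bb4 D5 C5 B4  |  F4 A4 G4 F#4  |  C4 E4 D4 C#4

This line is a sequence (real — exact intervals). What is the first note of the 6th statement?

A2

Taking 4-note groups, the heads are Bb4, F4, C4: the pattern moves down a 4th.
Extending the heads down a 4th: G3 → D3 → A2.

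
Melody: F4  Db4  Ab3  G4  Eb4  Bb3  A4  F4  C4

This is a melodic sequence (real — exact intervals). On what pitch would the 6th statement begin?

D#5

Taking 3-note groups, the heads are F4, G4, A4: the pattern moves up a 2nd.
Extending the heads up a 2nd: B4 → C#5 → D#5.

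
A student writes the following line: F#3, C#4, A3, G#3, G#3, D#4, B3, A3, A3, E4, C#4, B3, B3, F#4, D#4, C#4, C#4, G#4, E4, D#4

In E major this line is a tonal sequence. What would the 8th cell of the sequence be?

With a 4-note motive the entries are F#3, G#3, A3, B3, C#4, each up a 2nd from the previous.
Carrying on: D#4 → E4 → F#4.
From F#4 the diatonic shape gives F#4 C#5 A4 G#4.

F#4 C#5 A4 G#4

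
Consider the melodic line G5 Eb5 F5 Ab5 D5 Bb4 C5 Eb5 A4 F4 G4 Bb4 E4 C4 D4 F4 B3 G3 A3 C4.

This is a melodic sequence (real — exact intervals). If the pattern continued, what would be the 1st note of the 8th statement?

Grouping in 4s, the 1st note of each cell is G5, D5, A4, E4, B3.
Carrying that down a 4th forward: F#3 → C#3 → G#2.

G#2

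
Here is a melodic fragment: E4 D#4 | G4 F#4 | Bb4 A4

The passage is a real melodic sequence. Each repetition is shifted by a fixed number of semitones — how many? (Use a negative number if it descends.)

Unit = 2 notes; the statements start on E4, G4, Bb4, moving up a 3rd each time.
E4 to G4 spans +3 semitones.

3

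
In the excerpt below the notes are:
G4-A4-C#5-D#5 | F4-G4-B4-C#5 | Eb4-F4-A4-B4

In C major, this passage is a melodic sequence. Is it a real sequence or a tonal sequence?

real

Each cell has the same semitone pattern (2, 4, 2) — intervals are preserved exactly.
And C#5 lies outside C major, so the sequence is real rather than tonal.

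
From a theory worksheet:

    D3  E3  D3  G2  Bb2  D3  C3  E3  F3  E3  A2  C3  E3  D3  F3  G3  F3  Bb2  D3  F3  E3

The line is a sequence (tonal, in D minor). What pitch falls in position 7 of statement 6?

The unit is 7 notes. Position-7 pitches of the 3 shown cells: C3, D3, E3.
Extending up a 2nd: F3 → G3 → A3.

A3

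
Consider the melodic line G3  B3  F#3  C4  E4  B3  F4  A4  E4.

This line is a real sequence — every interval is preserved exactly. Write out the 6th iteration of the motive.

Ab5 C6 G5

With a 3-note motive the entries are G3, C4, F4, each up a 4th from the previous.
Carrying on: Bb4 → Eb5 → Ab5.
From Ab5 the exact shape gives Ab5 C6 G5.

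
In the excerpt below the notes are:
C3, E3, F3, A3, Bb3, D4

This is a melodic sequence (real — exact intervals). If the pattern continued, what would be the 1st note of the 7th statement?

Grouping in 2s, the 1st note of each cell is C3, F3, Bb3.
Carrying that up a 4th forward: Eb4 → Ab4 → Db5 → Gb5.

Gb5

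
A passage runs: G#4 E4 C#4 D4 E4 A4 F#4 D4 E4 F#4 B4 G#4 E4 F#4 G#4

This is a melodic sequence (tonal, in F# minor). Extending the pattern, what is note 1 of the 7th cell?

F#5

With 5-note cells, note 1 of each statement runs G#4, A4, B4.
Carrying that up a 2nd forward: C#5 → D5 → E5 → F#5.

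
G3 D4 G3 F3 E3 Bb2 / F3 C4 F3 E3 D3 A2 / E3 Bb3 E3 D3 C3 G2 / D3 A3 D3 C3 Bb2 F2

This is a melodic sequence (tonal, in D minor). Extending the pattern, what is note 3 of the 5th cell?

C3

With 6-note cells, note 3 of each statement runs G3, F3, E3, D3.
One more down a 2nd gives C3.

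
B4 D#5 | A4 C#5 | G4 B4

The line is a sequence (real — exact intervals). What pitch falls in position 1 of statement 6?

Db4

With 2-note cells, note 1 of each statement runs B4, A4, G4.
Carrying that down a 2nd forward: F4 → Eb4 → Db4.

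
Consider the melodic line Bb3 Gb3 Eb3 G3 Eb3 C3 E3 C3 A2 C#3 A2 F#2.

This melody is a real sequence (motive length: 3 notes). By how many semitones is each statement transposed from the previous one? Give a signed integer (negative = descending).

With a 3-note motive the entries are Bb3, G3, E3, C#3, each down a 3rd from the previous.
Bb3→G3 is 55 − 58 = -3 semitones.

-3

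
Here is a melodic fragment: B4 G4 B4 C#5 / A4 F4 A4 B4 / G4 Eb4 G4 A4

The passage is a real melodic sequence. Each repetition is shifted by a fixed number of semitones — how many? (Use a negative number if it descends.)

-2

The 4-note cells begin on B4, A4, G4 — each down a 2nd from the last.
Counting half-steps from B4 to A4: -2.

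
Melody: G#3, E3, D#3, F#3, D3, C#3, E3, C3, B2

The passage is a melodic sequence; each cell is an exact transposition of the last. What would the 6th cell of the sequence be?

Bb2 Gb2 F2

With a 3-note motive the entries are G#3, F#3, E3, each down a 2nd from the previous.
Extending down a 2nd: D3 → C3 → Bb2.
Statement 6 starts on Bb2 and keeps the same exact contour: Bb2 Gb2 F2.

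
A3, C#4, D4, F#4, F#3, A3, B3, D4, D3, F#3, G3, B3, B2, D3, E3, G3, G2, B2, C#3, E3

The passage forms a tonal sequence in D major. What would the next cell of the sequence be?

With a 4-note motive the entries are A3, F#3, D3, B2, G2, each down a 3rd from the previous.
Statement 6 starts on E2 and keeps the same diatonic contour: E2 G2 A2 C#3.

E2 G2 A2 C#3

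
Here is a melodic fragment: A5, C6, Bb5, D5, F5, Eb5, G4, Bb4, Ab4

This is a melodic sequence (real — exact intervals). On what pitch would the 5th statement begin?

With a 3-note motive the entries are A5, D5, G4, each down a 5th from the previous.
Continuing: C4 → F3. Statement 5 starts on F3.

F3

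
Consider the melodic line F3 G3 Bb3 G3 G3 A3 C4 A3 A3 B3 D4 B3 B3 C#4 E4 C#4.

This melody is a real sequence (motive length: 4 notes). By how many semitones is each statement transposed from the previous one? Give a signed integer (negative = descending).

Taking 4-note groups, the heads are F3, G3, A3, B3: the pattern moves up a 2nd.
Counting half-steps from F3 to G3: 2.

2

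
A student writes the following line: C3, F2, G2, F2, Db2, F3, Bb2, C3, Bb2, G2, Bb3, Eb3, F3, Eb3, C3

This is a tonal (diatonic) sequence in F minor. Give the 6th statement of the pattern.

Db5 G4 Ab4 G4 Eb4

With a 5-note motive the entries are C3, F3, Bb3, each up a 4th from the previous.
Continuing the starts: Eb4 → Ab4 → Db5.
Statement 6 starts on Db5 and keeps the same diatonic contour: Db5 G4 Ab4 G4 Eb4.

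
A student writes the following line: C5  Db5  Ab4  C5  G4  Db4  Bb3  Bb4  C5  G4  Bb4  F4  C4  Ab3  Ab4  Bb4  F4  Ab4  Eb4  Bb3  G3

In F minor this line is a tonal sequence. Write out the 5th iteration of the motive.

F4 G4 Db4 F4 C4 G3 Eb3

Taking 7-note groups, the heads are C5, Bb4, Ab4: the pattern moves down a 2nd.
Continuing the starts: G4 → F4.
So cell 5 is F4 G4 Db4 F4 C4 G3 Eb3.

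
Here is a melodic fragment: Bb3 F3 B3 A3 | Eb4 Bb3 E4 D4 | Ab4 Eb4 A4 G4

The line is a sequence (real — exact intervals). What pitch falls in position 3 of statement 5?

G5

The unit is 4 notes. Position-3 pitches of the 3 shown cells: B3, E4, A4.
Extending up a 4th: D5 → G5.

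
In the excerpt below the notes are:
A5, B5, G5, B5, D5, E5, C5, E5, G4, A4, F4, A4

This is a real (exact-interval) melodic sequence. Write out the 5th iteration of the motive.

F3 G3 Eb3 G3

The 4-note cells begin on A5, D5, G4 — each down a 5th from the last.
Continuing the starts: C4 → F3.
So cell 5 is F3 G3 Eb3 G3.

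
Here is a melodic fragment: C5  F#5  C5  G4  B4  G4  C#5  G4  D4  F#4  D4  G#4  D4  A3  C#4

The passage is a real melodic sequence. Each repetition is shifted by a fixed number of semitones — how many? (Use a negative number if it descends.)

-5

With a 5-note motive the entries are C5, G4, D4, each down a 4th from the previous.
Counting half-steps from C5 to G4: -5.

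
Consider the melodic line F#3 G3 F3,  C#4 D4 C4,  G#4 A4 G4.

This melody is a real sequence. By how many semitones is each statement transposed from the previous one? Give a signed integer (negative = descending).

The 3-note cells begin on F#3, C#4, G#4 — each up a 5th from the last.
F#3→C#4 is 61 − 54 = 7 semitones.

7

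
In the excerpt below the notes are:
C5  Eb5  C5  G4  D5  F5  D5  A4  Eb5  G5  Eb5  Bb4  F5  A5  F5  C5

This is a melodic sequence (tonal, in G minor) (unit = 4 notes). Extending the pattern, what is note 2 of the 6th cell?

C6

The unit is 4 notes. Position-2 pitches of the 4 shown cells: Eb5, F5, G5, A5.
Extending up a 2nd: Bb5 → C6.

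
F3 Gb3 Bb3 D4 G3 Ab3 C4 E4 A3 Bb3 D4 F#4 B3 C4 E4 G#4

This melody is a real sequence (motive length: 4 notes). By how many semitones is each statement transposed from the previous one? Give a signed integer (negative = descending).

With a 4-note motive the entries are F3, G3, A3, B3, each up a 2nd from the previous.
F3 to G3 spans +2 semitones.

2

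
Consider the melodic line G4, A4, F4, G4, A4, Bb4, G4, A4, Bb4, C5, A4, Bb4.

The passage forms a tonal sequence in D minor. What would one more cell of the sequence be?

Taking 4-note groups, the heads are G4, A4, Bb4: the pattern moves up a 2nd.
So cell 4 is C5 D5 Bb4 C5.

C5 D5 Bb4 C5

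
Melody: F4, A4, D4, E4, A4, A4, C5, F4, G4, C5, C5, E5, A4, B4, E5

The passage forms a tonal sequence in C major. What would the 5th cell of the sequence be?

With a 5-note motive the entries are F4, A4, C5, each up a 3rd from the previous.
Carrying on: E5 → G5.
From G5 the diatonic shape gives G5 B5 E5 F5 B5.

G5 B5 E5 F5 B5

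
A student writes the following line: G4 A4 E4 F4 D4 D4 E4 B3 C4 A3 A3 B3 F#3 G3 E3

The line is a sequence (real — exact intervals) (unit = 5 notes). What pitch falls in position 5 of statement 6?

Grouping in 5s, the 5th note of each cell is D4, A3, E3.
Each moves down a 4th. Continuing: B2 → F#2 → C#2.

C#2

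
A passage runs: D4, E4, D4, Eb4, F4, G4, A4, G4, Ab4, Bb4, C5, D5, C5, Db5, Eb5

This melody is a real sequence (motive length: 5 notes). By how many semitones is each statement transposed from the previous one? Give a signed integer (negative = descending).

The 5-note cells begin on D4, G4, C5 — each up a 4th from the last.
D4→G4 is 67 − 62 = 5 semitones.

5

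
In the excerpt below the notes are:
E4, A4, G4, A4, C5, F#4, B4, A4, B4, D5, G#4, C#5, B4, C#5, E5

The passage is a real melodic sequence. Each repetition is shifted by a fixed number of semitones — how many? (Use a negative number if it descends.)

2

The 5-note cells begin on E4, F#4, G#4 — each up a 2nd from the last.
E4 to F#4 spans +2 semitones.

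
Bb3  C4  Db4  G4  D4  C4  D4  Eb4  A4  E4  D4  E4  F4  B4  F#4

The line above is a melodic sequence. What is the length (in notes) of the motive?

15 notes total. Splitting into 3 groups of 5:
Bb3 C4 Db4 G4 D4 | C4 D4 Eb4 A4 E4 | D4 E4 F4 B4 F#4
Each cell is the previous one up a 2nd — so the unit is 5 notes.

5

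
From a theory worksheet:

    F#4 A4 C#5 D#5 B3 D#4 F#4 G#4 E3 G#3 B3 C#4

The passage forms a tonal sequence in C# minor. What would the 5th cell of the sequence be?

D#2 F#2 A2 B2

Taking 4-note groups, the heads are F#4, B3, E3: the pattern moves down a 5th.
Continuing the starts: A2 → D#2.
From D#2 the diatonic shape gives D#2 F#2 A2 B2.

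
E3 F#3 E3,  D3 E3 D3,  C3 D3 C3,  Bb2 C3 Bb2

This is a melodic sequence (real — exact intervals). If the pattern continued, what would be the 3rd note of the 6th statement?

With 3-note cells, note 3 of each statement runs E3, D3, C3, Bb2.
Carrying that down a 2nd forward: Ab2 → Gb2.

Gb2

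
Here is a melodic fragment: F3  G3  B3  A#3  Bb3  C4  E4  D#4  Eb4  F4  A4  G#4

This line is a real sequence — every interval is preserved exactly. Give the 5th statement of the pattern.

Db5 Eb5 G5 F#5

The 4-note cells begin on F3, Bb3, Eb4 — each up a 4th from the last.
Continuing the starts: Ab4 → Db5.
From Db5 the exact shape gives Db5 Eb5 G5 F#5.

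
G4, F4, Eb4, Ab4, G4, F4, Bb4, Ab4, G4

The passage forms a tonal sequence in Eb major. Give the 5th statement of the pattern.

D5 C5 Bb4

Taking 3-note groups, the heads are G4, Ab4, Bb4: the pattern moves up a 2nd.
Continuing the starts: C5 → D5.
Statement 5 starts on D5 and keeps the same diatonic contour: D5 C5 Bb4.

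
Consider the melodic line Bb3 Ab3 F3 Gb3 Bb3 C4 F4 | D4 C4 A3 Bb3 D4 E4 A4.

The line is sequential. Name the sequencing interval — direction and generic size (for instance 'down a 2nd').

up a 3rd

Unit = 7 notes; the statements start on Bb3, D4, moving up a 3rd each time.
Bb3 to D4 is up a 3rd.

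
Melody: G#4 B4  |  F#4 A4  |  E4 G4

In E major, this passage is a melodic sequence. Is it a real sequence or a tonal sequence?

Each cell has the same semitone pattern (3,) — intervals are preserved exactly.
And G4 lies outside E major, so the sequence is real rather than tonal.

real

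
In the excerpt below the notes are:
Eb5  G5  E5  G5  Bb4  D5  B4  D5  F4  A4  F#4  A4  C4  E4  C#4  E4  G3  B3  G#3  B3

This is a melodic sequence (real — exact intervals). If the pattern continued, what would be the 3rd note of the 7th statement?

Grouping in 4s, the 3rd note of each cell is E5, B4, F#4, C#4, G#3.
Extending down a 4th: D#3 → A#2.

A#2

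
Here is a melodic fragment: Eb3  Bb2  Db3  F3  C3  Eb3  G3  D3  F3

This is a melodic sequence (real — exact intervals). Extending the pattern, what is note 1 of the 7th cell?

D#4

With 3-note cells, note 1 of each statement runs Eb3, F3, G3.
Extending up a 2nd: A3 → B3 → C#4 → D#4.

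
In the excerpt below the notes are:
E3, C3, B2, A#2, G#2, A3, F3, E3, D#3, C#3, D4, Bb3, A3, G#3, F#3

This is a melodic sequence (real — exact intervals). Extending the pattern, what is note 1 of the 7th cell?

Bb5

The unit is 5 notes. Position-1 pitches of the 3 shown cells: E3, A3, D4.
Each moves up a 4th. Continuing: G4 → C5 → F5 → Bb5.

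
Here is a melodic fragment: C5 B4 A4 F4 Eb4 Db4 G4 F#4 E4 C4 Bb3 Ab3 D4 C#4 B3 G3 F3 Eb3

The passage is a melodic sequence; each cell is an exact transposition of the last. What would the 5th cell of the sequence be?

Unit = 6 notes; the statements start on C5, G4, D4, moving down a 4th each time.
Continuing the starts: A3 → E3.
So cell 5 is E3 D#3 C#3 A2 G2 F2.

E3 D#3 C#3 A2 G2 F2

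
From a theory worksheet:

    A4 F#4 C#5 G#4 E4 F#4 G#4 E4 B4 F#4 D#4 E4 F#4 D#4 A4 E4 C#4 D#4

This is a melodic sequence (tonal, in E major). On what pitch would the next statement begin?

E4

With a 6-note motive the entries are A4, G#4, F#4, each down a 2nd from the previous.
One more step down a 2nd gives E4.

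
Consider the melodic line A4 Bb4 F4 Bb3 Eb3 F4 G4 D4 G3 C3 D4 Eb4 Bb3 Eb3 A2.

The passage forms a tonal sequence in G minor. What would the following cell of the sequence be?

Bb3 C4 G3 C3 F2

Unit = 5 notes; the statements start on A4, F4, D4, moving down a 3rd each time.
From Bb3 the diatonic shape gives Bb3 C4 G3 C3 F2.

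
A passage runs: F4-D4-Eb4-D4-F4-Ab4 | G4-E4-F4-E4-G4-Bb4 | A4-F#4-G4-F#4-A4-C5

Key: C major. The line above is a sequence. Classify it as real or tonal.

Each cell has the same semitone pattern (-3, 1, -1, 3, 3) — intervals are preserved exactly.
And Eb4 lies outside C major, so the sequence is real rather than tonal.

real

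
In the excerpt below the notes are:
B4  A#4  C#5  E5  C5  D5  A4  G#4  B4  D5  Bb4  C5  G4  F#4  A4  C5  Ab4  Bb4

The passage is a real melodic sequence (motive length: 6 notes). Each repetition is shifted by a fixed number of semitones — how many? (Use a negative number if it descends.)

-2

Taking 6-note groups, the heads are B4, A4, G4: the pattern moves down a 2nd.
Counting half-steps from B4 to A4: -2.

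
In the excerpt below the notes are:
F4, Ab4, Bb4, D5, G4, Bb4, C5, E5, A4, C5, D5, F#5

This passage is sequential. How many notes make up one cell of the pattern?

4

There are 12 notes; a 4-note unit gives 3 cells:
F4 Ab4 Bb4 D5 | G4 Bb4 C5 E5 | A4 C5 D5 F#5
Every group is a transposition up a 2nd of the one before; no shorter unit works.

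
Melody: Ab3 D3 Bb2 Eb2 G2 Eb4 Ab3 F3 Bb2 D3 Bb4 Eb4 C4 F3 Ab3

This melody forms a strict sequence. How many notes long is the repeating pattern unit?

5

There are 15 notes; a 5-note unit gives 3 cells:
Ab3 D3 Bb2 Eb2 G2 | Eb4 Ab3 F3 Bb2 D3 | Bb4 Eb4 C4 F3 Ab3
That's a consistent up a 5th shift per cell, and no other grouping gives one.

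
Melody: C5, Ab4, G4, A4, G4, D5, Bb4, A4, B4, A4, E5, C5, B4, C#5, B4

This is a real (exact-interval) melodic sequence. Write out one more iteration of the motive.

Unit = 5 notes; the statements start on C5, D5, E5, moving up a 2nd each time.
So cell 4 is F#5 D5 C#5 D#5 C#5.

F#5 D5 C#5 D#5 C#5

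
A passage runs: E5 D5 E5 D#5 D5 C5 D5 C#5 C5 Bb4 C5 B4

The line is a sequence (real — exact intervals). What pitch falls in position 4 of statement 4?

With 4-note cells, note 4 of each statement runs D#5, C#5, B4.
Each moves down a 2nd; the next is A4.

A4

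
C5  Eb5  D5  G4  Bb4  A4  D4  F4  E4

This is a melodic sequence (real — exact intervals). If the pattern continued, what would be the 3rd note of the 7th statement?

Grouping in 3s, the 3rd note of each cell is D5, A4, E4.
Each moves down a 4th. Continuing: B3 → F#3 → C#3 → G#2.

G#2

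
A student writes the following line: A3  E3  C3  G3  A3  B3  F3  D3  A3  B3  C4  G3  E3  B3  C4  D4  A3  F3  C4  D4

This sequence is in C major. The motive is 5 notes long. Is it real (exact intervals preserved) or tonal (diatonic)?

Every note is diatonic to C major.
Cell 1 has -5 semitones from note 1 to 2, but cell 2 has -6 — the interval quality changes while the contour stays the same, which is the hallmark of a tonal sequence.

tonal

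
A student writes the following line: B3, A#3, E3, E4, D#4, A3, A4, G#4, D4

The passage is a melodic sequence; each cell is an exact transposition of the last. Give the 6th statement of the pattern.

With a 3-note motive the entries are B3, E4, A4, each up a 4th from the previous.
Extending up a 4th: D5 → G5 → C6.
From C6 the exact shape gives C6 B5 F5.

C6 B5 F5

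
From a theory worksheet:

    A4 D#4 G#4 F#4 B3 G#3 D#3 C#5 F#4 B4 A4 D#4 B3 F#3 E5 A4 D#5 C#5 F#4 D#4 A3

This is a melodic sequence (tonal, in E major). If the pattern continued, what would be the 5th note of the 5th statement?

C#5

Grouping in 7s, the 5th note of each cell is B3, D#4, F#4.
Extending up a 3rd: A4 → C#5.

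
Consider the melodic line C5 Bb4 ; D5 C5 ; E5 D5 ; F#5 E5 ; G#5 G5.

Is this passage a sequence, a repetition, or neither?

neither

Note 2 of cell 5 is G5; if this were a sequence it would be F#5. No unit length gives a consistent transposition pattern.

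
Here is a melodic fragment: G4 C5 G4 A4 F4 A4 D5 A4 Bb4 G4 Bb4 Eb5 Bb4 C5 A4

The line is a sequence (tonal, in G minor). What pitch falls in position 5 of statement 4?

The unit is 5 notes. Position-5 pitches of the 3 shown cells: F4, G4, A4.
One more up a 2nd gives Bb4.

Bb4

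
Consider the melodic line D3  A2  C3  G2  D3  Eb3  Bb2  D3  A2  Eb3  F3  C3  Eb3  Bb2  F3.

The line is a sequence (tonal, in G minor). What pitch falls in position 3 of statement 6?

A3

Grouping in 5s, the 3rd note of each cell is C3, D3, Eb3.
Carrying that up a 2nd forward: F3 → G3 → A3.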